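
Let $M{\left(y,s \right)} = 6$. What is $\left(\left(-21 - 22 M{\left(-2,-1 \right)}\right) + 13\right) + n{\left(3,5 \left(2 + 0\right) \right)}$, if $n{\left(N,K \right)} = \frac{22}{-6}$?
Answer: $- \frac{431}{3} \approx -143.67$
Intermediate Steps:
$n{\left(N,K \right)} = - \frac{11}{3}$ ($n{\left(N,K \right)} = 22 \left(- \frac{1}{6}\right) = - \frac{11}{3}$)
$\left(\left(-21 - 22 M{\left(-2,-1 \right)}\right) + 13\right) + n{\left(3,5 \left(2 + 0\right) \right)} = \left(\left(-21 - 132\right) + 13\right) - \frac{11}{3} = \left(-153 + 13\right) - \frac{11}{3} = -140 - \frac{11}{3} = - \frac{431}{3}$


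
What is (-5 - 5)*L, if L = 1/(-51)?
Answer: 10/51 ≈ 0.19608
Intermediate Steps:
L = -1/51 ≈ -0.019608
(-5 - 5)*L = (-5 - 5)*(-1/51) = -10*(-1/51) = 10/51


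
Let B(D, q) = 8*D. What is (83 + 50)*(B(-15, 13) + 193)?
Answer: 9709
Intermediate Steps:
(83 + 50)*(B(-15, 13) + 193) = (83 + 50)*(8*(-15) + 193) = 133*(-120 + 193) = 133*73 = 9709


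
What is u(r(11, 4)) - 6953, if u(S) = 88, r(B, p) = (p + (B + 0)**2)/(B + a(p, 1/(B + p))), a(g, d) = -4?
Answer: -6865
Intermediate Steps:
r(B, p) = (p + B**2)/(-4 + B) (r(B, p) = (p + (B + 0)**2)/(B - 4) = (p + B**2)/(-4 + B))
u(r(11, 4)) - 6953 = 88 - 6953 = -6865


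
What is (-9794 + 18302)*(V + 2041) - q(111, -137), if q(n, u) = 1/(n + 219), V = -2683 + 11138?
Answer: 29468989439/330 ≈ 8.9300e+7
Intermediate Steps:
V = 8455
q(n, u) = 1/(219 + n)
(-9794 + 18302)*(V + 2041) - q(111, -137) = (-9794 + 18302)*(8455 + 2041) - 1/(219 + 111) = 8508*10496 - 1/330 = 89299968 - 1*1/330 = 89299968 - 1/330 = 29468989439/330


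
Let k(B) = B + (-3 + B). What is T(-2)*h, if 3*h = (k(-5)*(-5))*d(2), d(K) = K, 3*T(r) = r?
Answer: -260/9 ≈ -28.889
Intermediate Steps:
T(r) = r/3
k(B) = -3 + 2*B
h = 130/3 (h = (((-3 + 2*(-5))*(-5))*2)/3 = (((-3 - 10)*(-5))*2)/3 = (-13*(-5)*2)/3 = (65*2)/3 = (⅓)*130 = 130/3 ≈ 43.333)
T(-2)*h = ((⅓)*(-2))*(130/3) = -⅔*130/3 = -260/9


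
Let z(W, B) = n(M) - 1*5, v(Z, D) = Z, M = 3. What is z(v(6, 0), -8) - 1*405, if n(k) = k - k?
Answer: -410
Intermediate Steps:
n(k) = 0
z(W, B) = -5 (z(W, B) = 0 - 1*5 = 0 - 5 = -5)
z(v(6, 0), -8) - 1*405 = -5 - 1*405 = -5 - 405 = -410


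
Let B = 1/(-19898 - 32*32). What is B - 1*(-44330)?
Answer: 927472259/20922 ≈ 44330.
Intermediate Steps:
B = -1/20922 (B = 1/(-19898 - 1024) = 1/(-20922) = -1/20922 ≈ -4.7797e-5)
B - 1*(-44330) = -1/20922 - 1*(-44330) = -1/20922 + 44330 = 927472259/20922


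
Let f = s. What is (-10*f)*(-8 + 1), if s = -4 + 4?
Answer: 0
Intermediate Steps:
s = 0
f = 0
(-10*f)*(-8 + 1) = (-10*0)*(-8 + 1) = 0*(-7) = 0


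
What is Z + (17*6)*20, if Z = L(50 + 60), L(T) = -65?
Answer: 1975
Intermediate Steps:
Z = -65
Z + (17*6)*20 = -65 + (17*6)*20 = -65 + 102*20 = -65 + 2040 = 1975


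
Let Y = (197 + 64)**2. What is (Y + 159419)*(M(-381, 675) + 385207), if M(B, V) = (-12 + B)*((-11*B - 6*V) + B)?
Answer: 109111573580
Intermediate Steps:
Y = 68121 (Y = 261**2 = 68121)
M(B, V) = (-12 + B)*(-10*B - 6*V)
(Y + 159419)*(M(-381, 675) + 385207) = (68121 + 159419)*((-10*(-381)**2 + 72*675 + 120*(-381) - 6*(-381)*675) + 385207) = 227540*((-10*145161 + 48600 - 45720 + 1543050) + 385207) = 227540*((-1451610 + 48600 - 45720 + 1543050) + 385207) = 227540*(94320 + 385207) = 227540*479527 = 109111573580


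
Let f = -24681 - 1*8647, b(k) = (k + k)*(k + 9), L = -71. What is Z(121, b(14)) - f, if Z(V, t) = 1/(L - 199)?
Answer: 8998559/270 ≈ 33328.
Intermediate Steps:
b(k) = 2*k*(9 + k) (b(k) = (2*k)*(9 + k) = 2*k*(9 + k))
Z(V, t) = -1/270 (Z(V, t) = 1/(-71 - 199) = 1/(-270) = -1/270)
f = -33328 (f = -24681 - 8647 = -33328)
Z(121, b(14)) - f = -1/270 - 1*(-33328) = -1/270 + 33328 = 8998559/270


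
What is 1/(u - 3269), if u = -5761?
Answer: -1/9030 ≈ -0.00011074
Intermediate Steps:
1/(u - 3269) = 1/(-5761 - 3269) = 1/(-9030) = -1/9030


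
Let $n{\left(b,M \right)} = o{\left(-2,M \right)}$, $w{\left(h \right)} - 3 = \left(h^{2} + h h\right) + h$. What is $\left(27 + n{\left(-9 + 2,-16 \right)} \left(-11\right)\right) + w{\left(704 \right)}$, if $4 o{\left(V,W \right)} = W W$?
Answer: $991262$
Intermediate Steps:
$w{\left(h \right)} = 3 + h + 2 h^{2}$ ($w{\left(h \right)} = 3 + \left(\left(h^{2} + h h\right) + h\right) = 3 + \left(\left(h^{2} + h^{2}\right) + h\right) = 3 + \left(2 h^{2} + h\right) = 3 + \left(h + 2 h^{2}\right) = 3 + h + 2 h^{2}$)
$o{\left(V,W \right)} = \frac{W^{2}}{4}$ ($o{\left(V,W \right)} = \frac{W W}{4} = \frac{W^{2}}{4}$)
$n{\left(b,M \right)} = \frac{M^{2}}{4}$
$\left(27 + n{\left(-9 + 2,-16 \right)} \left(-11\right)\right) + w{\left(704 \right)} = \left(27 + \frac{\left(-16\right)^{2}}{4} \left(-11\right)\right) + \left(3 + 704 + 2 \cdot 704^{2}\right) = \left(27 + \frac{1}{4} \cdot 256 \left(-11\right)\right) + \left(3 + 704 + 2 \cdot 495616\right) = \left(27 + 64 \left(-11\right)\right) + \left(3 + 704 + 991232\right) = \left(27 - 704\right) + 991939 = -677 + 991939 = 991262$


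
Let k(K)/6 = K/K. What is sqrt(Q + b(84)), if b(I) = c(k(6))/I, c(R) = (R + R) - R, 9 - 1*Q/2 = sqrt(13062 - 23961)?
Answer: sqrt(3542 - 1176*I*sqrt(1211))/14 ≈ 10.669 - 9.7853*I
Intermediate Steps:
k(K) = 6 (k(K) = 6*(K/K) = 6*1 = 6)
Q = 18 - 6*I*sqrt(1211) (Q = 18 - 2*sqrt(13062 - 23961) = 18 - 6*I*sqrt(1211) ≈ 18.0 - 208.8*I)
c(R) = R (c(R) = 2*R - R = R)
b(I) = 6/I
sqrt(Q + b(84)) = sqrt((18 - 6*I*sqrt(1211)) + 6/84) = sqrt((18 - 6*I*sqrt(1211)) + 6*(1/84)) = sqrt((18 - 6*I*sqrt(1211)) + 1/14) = sqrt(253/14 - 6*I*sqrt(1211))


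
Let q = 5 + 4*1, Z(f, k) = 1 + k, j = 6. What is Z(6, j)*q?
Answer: 63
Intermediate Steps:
q = 9 (q = 5 + 4 = 9)
Z(6, j)*q = (1 + 6)*9 = 7*9 = 63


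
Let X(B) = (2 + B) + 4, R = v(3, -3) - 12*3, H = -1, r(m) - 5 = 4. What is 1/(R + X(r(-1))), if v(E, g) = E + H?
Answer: -1/19 ≈ -0.052632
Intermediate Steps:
r(m) = 9 (r(m) = 5 + 4 = 9)
v(E, g) = -1 + E (v(E, g) = E - 1 = -1 + E)
R = -34 (R = (-1 + 3) - 12*3 = 2 - 36 = -34)
X(B) = 6 + B
1/(R + X(r(-1))) = 1/(-34 + (6 + 9)) = 1/(-34 + 15) = 1/(-19) = -1/19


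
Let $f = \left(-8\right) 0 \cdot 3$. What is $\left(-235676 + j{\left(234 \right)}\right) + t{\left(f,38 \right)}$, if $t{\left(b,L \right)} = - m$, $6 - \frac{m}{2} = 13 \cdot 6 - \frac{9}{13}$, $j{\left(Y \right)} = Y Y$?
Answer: $- \frac{2350106}{13} \approx -1.8078 \cdot 10^{5}$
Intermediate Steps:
$f = 0$ ($f = 0 \cdot 3 = 0$)
$j{\left(Y \right)} = Y^{2}$
$m = - \frac{1854}{13}$ ($m = 12 - 2 \left(13 \cdot 6 - \frac{9}{13}\right) = 12 - 2 \left(78 - \frac{9}{13}\right) = 12 - \frac{2010}{13} = - \frac{1854}{13} \approx -142.62$)
$t{\left(b,L \right)} = \frac{1854}{13}$ ($t{\left(b,L \right)} = \left(-1\right) \left(- \frac{1854}{13}\right) = \frac{1854}{13}$)
$\left(-235676 + j{\left(234 \right)}\right) + t{\left(f,38 \right)} = \left(-235676 + 234^{2}\right) + \frac{1854}{13} = \left(-235676 + 54756\right) + \frac{1854}{13} = -180920 + \frac{1854}{13} = - \frac{2350106}{13}$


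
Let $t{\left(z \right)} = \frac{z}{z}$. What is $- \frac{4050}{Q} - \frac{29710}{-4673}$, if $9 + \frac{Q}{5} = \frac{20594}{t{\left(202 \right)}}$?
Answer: $\frac{121559044}{19238741} \approx 6.3185$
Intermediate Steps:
$t{\left(z \right)} = 1$
$Q = 102925$ ($Q = -45 + 5 \cdot \frac{20594}{1} = -45 + 5 \cdot 20594 \cdot 1 = -45 + 5 \cdot 20594 = -45 + 102970 = 102925$)
$- \frac{4050}{Q} - \frac{29710}{-4673} = - \frac{4050}{102925} - \frac{29710}{-4673} = \left(-4050\right) \frac{1}{102925} - - \frac{29710}{4673} = - \frac{162}{4117} + \frac{29710}{4673} = \frac{121559044}{19238741}$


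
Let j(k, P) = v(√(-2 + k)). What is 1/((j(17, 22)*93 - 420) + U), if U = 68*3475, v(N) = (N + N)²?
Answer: 1/241460 ≈ 4.1415e-6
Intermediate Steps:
v(N) = 4*N² (v(N) = (2*N)² = 4*N²)
j(k, P) = -8 + 4*k (j(k, P) = 4*(√(-2 + k))² = 4*(-2 + k) = -8 + 4*k)
U = 236300
1/((j(17, 22)*93 - 420) + U) = 1/(((-8 + 4*17)*93 - 420) + 236300) = 1/(((-8 + 68)*93 - 420) + 236300) = 1/((60*93 - 420) + 236300) = 1/((5580 - 420) + 236300) = 1/(5160 + 236300) = 1/241460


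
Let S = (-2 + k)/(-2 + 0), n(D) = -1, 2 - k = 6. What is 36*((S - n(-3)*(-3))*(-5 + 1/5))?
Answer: 0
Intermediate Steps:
k = -4 (k = 2 - 1*6 = 2 - 6 = -4)
S = 3 (S = (-2 - 4)/(-2 + 0) = -6/(-2) = -6*(-½) = 3)
36*((S - n(-3)*(-3))*(-5 + 1/5)) = 36*((3 - (-1)*(-3))*(-5 + 1/5)) = 36*((3 - 1*3)*(-5 + ⅕)) = 36*((3 - 3)*(-24/5)) = 36*(0*(-24/5)) = 36*0 = 0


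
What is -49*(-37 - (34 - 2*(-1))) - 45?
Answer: 3532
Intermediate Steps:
-49*(-37 - (34 - 2*(-1))) - 45 = -49*(-37 - (34 - 1*(-2))) - 45 = -49*(-37 - (34 + 2)) - 45 = -49*(-37 - 1*36) - 45 = -49*(-37 - 36) - 45 = -49*(-73) - 45 = 3577 - 45 = 3532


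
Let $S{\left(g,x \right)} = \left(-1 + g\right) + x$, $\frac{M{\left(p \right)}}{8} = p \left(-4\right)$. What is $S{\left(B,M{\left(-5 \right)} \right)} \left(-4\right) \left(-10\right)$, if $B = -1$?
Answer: $6320$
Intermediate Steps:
$M{\left(p \right)} = - 32 p$ ($M{\left(p \right)} = 8 p \left(-4\right) = 8 \left(- 4 p\right) = - 32 p$)
$S{\left(g,x \right)} = -1 + g + x$
$S{\left(B,M{\left(-5 \right)} \right)} \left(-4\right) \left(-10\right) = \left(-1 - 1 - -160\right) \left(-4\right) \left(-10\right) = \left(-1 - 1 + 160\right) \left(-4\right) \left(-10\right) = 158 \left(-4\right) \left(-10\right) = \left(-632\right) \left(-10\right) = 6320$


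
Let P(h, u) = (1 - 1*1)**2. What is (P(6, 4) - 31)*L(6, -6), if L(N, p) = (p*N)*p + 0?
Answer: -6696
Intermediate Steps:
P(h, u) = 0 (P(h, u) = (1 - 1)**2 = 0**2 = 0)
L(N, p) = N*p**2 (L(N, p) = (N*p)*p + 0 = N*p**2 + 0 = N*p**2)
(P(6, 4) - 31)*L(6, -6) = (0 - 31)*(6*(-6)**2) = -186*36 = -31*216 = -6696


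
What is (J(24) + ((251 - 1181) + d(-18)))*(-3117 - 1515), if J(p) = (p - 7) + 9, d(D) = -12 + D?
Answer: 4326288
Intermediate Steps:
J(p) = 2 + p (J(p) = (-7 + p) + 9 = 2 + p)
(J(24) + ((251 - 1181) + d(-18)))*(-3117 - 1515) = ((2 + 24) + ((251 - 1181) + (-12 - 18)))*(-3117 - 1515) = (26 + (-930 - 30))*(-4632) = (26 - 960)*(-4632) = -934*(-4632) = 4326288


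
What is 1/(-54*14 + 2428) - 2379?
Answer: -3977687/1672 ≈ -2379.0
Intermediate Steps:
1/(-54*14 + 2428) - 2379 = 1/(-756 + 2428) - 2379 = 1/1672 - 2379 = -3977687/1672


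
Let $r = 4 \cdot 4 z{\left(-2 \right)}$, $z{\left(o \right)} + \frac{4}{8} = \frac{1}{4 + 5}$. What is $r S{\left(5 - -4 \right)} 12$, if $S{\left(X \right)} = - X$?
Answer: $672$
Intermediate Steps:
$z{\left(o \right)} = - \frac{7}{18}$ ($z{\left(o \right)} = - \frac{1}{2} + \frac{1}{4 + 5} = - \frac{1}{2} + \frac{1}{9} = - \frac{7}{18}$)
$r = - \frac{56}{9}$ ($r = 4 \cdot 4 \left(- \frac{7}{18}\right) = 16 \left(- \frac{7}{18}\right) = - \frac{56}{9} \approx -6.2222$)
$r S{\left(5 - -4 \right)} 12 = - \frac{56 \left(- (5 - -4)\right)}{9} \cdot 12 = - \frac{56 \left(- (5 + 4)\right)}{9} \cdot 12 = - \frac{56 \left(\left(-1\right) 9\right)}{9} \cdot 12 = \left(- \frac{56}{9}\right) \left(-9\right) 12 = 56 \cdot 12 = 672$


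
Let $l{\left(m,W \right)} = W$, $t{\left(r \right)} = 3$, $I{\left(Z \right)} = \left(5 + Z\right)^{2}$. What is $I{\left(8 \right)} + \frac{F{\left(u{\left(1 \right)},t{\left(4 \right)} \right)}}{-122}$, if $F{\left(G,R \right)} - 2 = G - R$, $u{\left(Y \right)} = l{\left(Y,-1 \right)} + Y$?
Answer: $\frac{20619}{122} \approx 169.01$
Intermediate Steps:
$u{\left(Y \right)} = -1 + Y$
$F{\left(G,R \right)} = 2 + G - R$ ($F{\left(G,R \right)} = 2 + \left(G - R\right) = 2 + G - R$)
$I{\left(8 \right)} + \frac{F{\left(u{\left(1 \right)},t{\left(4 \right)} \right)}}{-122} = \left(5 + 8\right)^{2} + \frac{2 + \left(-1 + 1\right) - 3}{-122} = 13^{2} + \left(2 + 0 - 3\right) \left(- \frac{1}{122}\right) = 169 - - \frac{1}{122} = 169 + \frac{1}{122} = \frac{20619}{122}$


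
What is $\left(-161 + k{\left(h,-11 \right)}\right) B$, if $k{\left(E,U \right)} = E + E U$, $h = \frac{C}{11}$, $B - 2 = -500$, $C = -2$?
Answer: $\frac{871998}{11} \approx 79273.0$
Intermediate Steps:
$B = -498$ ($B = 2 - 500 = -498$)
$h = - \frac{2}{11} \approx -0.18182$
$\left(-161 + k{\left(h,-11 \right)}\right) B = \left(-161 - \frac{2 \left(1 - 11\right)}{11}\right) \left(-498\right) = \left(-161 - - \frac{20}{11}\right) \left(-498\right) = \left(-161 + \frac{20}{11}\right) \left(-498\right) = \left(- \frac{1751}{11}\right) \left(-498\right) = \frac{871998}{11}$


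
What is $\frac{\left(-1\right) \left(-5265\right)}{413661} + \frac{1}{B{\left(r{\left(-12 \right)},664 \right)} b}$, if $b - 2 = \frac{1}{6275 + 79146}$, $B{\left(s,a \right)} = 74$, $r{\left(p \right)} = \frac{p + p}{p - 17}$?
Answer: $\frac{33965825837}{1743220126834} \approx 0.019485$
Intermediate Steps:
$r{\left(p \right)} = \frac{2 p}{-17 + p}$
$b = \frac{170843}{85421}$ ($b = 2 + \frac{1}{6275 + 79146} = 2 + \frac{1}{85421} = \frac{170843}{85421} \approx 2.0$)
$\frac{\left(-1\right) \left(-5265\right)}{413661} + \frac{1}{B{\left(r{\left(-12 \right)},664 \right)} b} = \frac{\left(-1\right) \left(-5265\right)}{413661} + \frac{1}{74 \cdot \frac{170843}{85421}} = 5265 \cdot \frac{1}{413661} + \frac{1}{74} \cdot \frac{85421}{170843} = \frac{1755}{137887} + \frac{85421}{12642382} = \frac{33965825837}{1743220126834}$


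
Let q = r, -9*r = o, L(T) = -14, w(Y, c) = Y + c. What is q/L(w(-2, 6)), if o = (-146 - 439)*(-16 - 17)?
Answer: 2145/14 ≈ 153.21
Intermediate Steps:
o = 19305 (o = -585*(-33) = 19305)
r = -2145 (r = -⅑*19305 = -2145)
q = -2145
q/L(w(-2, 6)) = -2145/(-14) = -2145*(-1/14) = 2145/14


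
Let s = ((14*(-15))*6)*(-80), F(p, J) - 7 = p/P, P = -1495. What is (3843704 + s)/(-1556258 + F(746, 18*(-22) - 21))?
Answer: -5897033480/2326595991 ≈ -2.5346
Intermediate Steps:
F(p, J) = 7 - p/1495 (F(p, J) = 7 + p/(-1495) = 7 + p*(-1/1495) = 7 - p/1495)
s = 100800 (s = -210*6*(-80) = -1260*(-80) = 100800)
(3843704 + s)/(-1556258 + F(746, 18*(-22) - 21)) = (3843704 + 100800)/(-1556258 + (7 - 1/1495*746)) = 3944504/(-1556258 + (7 - 746/1495)) = 3944504/(-1556258 + 9719/1495) = 3944504/(-2326595991/1495) = 3944504*(-1495/2326595991) = -5897033480/2326595991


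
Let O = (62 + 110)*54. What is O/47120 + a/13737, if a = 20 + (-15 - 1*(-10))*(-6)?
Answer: 854903/4258470 ≈ 0.20075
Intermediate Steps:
O = 9288 (O = 172*54 = 9288)
a = 50 (a = 20 + (-15 + 10)*(-6) = 20 - 5*(-6) = 20 + 30 = 50)
O/47120 + a/13737 = 9288/47120 + 50/13737 = 9288*(1/47120) + 50*(1/13737) = 1161/5890 + 50/13737 = 854903/4258470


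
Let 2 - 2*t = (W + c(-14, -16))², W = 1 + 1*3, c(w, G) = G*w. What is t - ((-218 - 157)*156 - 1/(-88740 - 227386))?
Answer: 10276940133/316126 ≈ 32509.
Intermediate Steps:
W = 4 (W = 1 + 3 = 4)
t = -25991 (t = 1 - (4 - 16*(-14))²/2 = 1 - (4 + 224)²/2 = 1 - ½*228² = 1 - ½*51984 = 1 - 25992 = -25991)
t - ((-218 - 157)*156 - 1/(-88740 - 227386)) = -25991 - ((-218 - 157)*156 - 1/(-88740 - 227386)) = -25991 - (-375*156 - 1/(-316126)) = -25991 - (-58500 - 1*(-1/316126)) = -25991 - (-58500 + 1/316126) = -25991 - 1*(-18493370999/316126) = -25991 + 18493370999/316126 = 10276940133/316126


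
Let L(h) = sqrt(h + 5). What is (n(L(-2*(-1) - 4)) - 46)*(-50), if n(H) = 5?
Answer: 2050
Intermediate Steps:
L(h) = sqrt(5 + h)
(n(L(-2*(-1) - 4)) - 46)*(-50) = (5 - 46)*(-50) = -41*(-50) = 2050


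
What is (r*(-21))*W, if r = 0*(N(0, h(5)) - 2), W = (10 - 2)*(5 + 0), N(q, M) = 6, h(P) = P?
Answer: 0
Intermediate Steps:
W = 40 (W = 8*5 = 40)
r = 0 (r = 0*(6 - 2) = 0*4 = 0)
(r*(-21))*W = (0*(-21))*40 = 0*40 = 0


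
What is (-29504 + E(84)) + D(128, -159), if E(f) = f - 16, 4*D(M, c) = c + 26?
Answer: -117877/4 ≈ -29469.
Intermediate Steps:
D(M, c) = 13/2 + c/4 (D(M, c) = (c + 26)/4 = (26 + c)/4 = 13/2 + c/4)
E(f) = -16 + f
(-29504 + E(84)) + D(128, -159) = (-29504 + (-16 + 84)) + (13/2 + (1/4)*(-159)) = (-29504 + 68) + (13/2 - 159/4) = -29436 - 133/4 = -117877/4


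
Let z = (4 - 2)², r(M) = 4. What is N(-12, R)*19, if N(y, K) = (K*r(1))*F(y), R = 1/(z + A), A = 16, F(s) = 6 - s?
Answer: 342/5 ≈ 68.400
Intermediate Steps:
z = 4 (z = 2² = 4)
R = 1/20 (R = 1/(4 + 16) = 1/20 ≈ 0.050000)
N(y, K) = 4*K*(6 - y) (N(y, K) = (K*4)*(6 - y) = (4*K)*(6 - y) = 4*K*(6 - y))
N(-12, R)*19 = (4*(1/20)*(6 - 1*(-12)))*19 = (4*(1/20)*(6 + 12))*19 = (4*(1/20)*18)*19 = (18/5)*19 = 342/5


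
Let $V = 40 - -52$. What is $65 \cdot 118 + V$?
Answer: $7762$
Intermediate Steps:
$V = 92$ ($V = 40 + 52 = 92$)
$65 \cdot 118 + V = 65 \cdot 118 + 92 = 7670 + 92 = 7762$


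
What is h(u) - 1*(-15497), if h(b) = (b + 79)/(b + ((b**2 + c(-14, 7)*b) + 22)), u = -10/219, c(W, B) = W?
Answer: 16798071593/1083712 ≈ 15501.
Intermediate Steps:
u = -10/219 (u = -10*1/219 = -10/219 ≈ -0.045662)
h(b) = (79 + b)/(22 + b**2 - 13*b) (h(b) = (b + 79)/(b + ((b**2 - 14*b) + 22)) = (79 + b)/(b + (22 + b**2 - 14*b)) = (79 + b)/(22 + b**2 - 13*b))
h(u) - 1*(-15497) = (79 - 10/219)/(22 + (-10/219)**2 - 13*(-10/219)) - 1*(-15497) = (17291/219)/(22 + 100/47961 + 130/219) + 15497 = (17291/219)/(1083712/47961) + 15497 = (47961/1083712)*(17291/219) + 15497 = 3786729/1083712 + 15497 = 16798071593/1083712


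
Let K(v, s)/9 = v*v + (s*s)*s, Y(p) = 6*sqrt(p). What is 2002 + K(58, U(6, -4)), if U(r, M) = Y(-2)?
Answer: 32278 - 3888*I*sqrt(2) ≈ 32278.0 - 5498.5*I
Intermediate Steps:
U(r, M) = 6*I*sqrt(2) (U(r, M) = 6*sqrt(-2) = 6*(I*sqrt(2)) = 6*I*sqrt(2))
K(v, s) = 9*s**3 + 9*v**2 (K(v, s) = 9*(v*v + (s*s)*s) = 9*(v**2 + s**2*s) = 9*(v**2 + s**3) = 9*(s**3 + v**2) = 9*s**3 + 9*v**2)
2002 + K(58, U(6, -4)) = 2002 + (9*(6*I*sqrt(2))**3 + 9*58**2) = 2002 + (9*(-432*I*sqrt(2)) + 9*3364) = 2002 + (-3888*I*sqrt(2) + 30276) = 2002 + (30276 - 3888*I*sqrt(2)) = 32278 - 3888*I*sqrt(2)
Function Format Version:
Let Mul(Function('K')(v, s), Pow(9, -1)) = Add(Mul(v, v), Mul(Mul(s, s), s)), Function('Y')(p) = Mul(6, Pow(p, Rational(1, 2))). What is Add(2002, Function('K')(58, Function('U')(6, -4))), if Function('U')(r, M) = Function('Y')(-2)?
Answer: Add(32278, Mul(-3888, I, Pow(2, Rational(1, 2)))) ≈ Add(32278., Mul(-5498.5, I))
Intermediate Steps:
Function('U')(r, M) = Mul(6, I, Pow(2, Rational(1, 2))) (Function('U')(r, M) = Mul(6, Pow(-2, Rational(1, 2))) = Mul(6, Mul(I, Pow(2, Rational(1, 2)))) = Mul(6, I, Pow(2, Rational(1, 2))))
Function('K')(v, s) = Add(Mul(9, Pow(s, 3)), Mul(9, Pow(v, 2))) (Function('K')(v, s) = Mul(9, Add(Mul(v, v), Mul(Mul(s, s), s))) = Mul(9, Add(Pow(v, 2), Mul(Pow(s, 2), s))) = Mul(9, Add(Pow(v, 2), Pow(s, 3))) = Mul(9, Add(Pow(s, 3), Pow(v, 2))) = Add(Mul(9, Pow(s, 3)), Mul(9, Pow(v, 2))))
Add(2002, Function('K')(58, Function('U')(6, -4))) = Add(2002, Add(Mul(9, Pow(Mul(6, I, Pow(2, Rational(1, 2))), 3)), Mul(9, Pow(58, 2)))) = Add(2002, Add(Mul(9, Mul(-432, I, Pow(2, Rational(1, 2)))), Mul(9, 3364))) = Add(2002, Add(Mul(-3888, I, Pow(2, Rational(1, 2))), 30276)) = Add(2002, Add(30276, Mul(-3888, I, Pow(2, Rational(1, 2))))) = Add(32278, Mul(-3888, I, Pow(2, Rational(1, 2))))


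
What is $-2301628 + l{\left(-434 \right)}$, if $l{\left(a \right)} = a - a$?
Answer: $-2301628$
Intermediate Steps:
$l{\left(a \right)} = 0$
$-2301628 + l{\left(-434 \right)} = -2301628 + 0 = -2301628$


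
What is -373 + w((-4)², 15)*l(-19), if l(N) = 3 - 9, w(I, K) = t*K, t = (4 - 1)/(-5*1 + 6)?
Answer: -643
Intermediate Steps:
t = 3 (t = 3/(-5 + 6) = 3/1 = 3*1 = 3)
w(I, K) = 3*K
l(N) = -6
-373 + w((-4)², 15)*l(-19) = -373 + (3*15)*(-6) = -373 + 45*(-6) = -373 - 270 = -643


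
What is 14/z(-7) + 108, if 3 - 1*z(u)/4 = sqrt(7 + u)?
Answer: 655/6 ≈ 109.17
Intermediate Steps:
z(u) = 12 - 4*sqrt(7 + u)
14/z(-7) + 108 = 14/(12 - 4*sqrt(7 - 7)) + 108 = 14/(12 - 4*sqrt(0)) + 108 = 14/(12 - 4*0) + 108 = 14/(12 + 0) + 108 = 14/12 + 108 = 14*(1/12) + 108 = 7/6 + 108 = 655/6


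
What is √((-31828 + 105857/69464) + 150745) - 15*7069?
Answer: -106035 + √143452821487270/34732 ≈ -1.0569e+5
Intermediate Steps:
√((-31828 + 105857/69464) + 150745) - 15*7069 = √((-31828 + 105857*(1/69464)) + 150745) - 1*106035 = √((-31828 + 105857/69464) + 150745) - 106035 = √(-2210794335/69464 + 150745) - 106035 = √(8260556345/69464) - 106035 = √143452821487270/34732 - 106035 = -106035 + √143452821487270/34732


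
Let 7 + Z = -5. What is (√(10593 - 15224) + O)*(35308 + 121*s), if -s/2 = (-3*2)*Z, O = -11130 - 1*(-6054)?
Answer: -90779184 + 17884*I*√4631 ≈ -9.0779e+7 + 1.217e+6*I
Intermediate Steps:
Z = -12 (Z = -7 - 5 = -12)
O = -5076 (O = -11130 + 6054 = -5076)
s = -144 (s = -2*(-3*2)*(-12) = -(-12)*(-12) = -2*72 = -144)
(√(10593 - 15224) + O)*(35308 + 121*s) = (√(10593 - 15224) - 5076)*(35308 + 121*(-144)) = (√(-4631) - 5076)*(35308 - 17424) = (I*√4631 - 5076)*17884 = (-5076 + I*√4631)*17884 = -90779184 + 17884*I*√4631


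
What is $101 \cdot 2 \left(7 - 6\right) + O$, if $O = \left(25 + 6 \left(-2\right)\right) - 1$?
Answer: $214$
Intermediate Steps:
$O = 12$ ($O = \left(25 - 12\right) - 1 = 13 - 1 = 12$)
$101 \cdot 2 \left(7 - 6\right) + O = 101 \cdot 2 \left(7 - 6\right) + 12 = 101 \cdot 2 \cdot 1 + 12 = 101 \cdot 2 + 12 = 202 + 12 = 214$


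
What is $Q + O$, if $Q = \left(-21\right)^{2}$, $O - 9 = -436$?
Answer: $14$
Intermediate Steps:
$O = -427$ ($O = 9 - 436 = -427$)
$Q = 441$
$Q + O = 441 - 427 = 14$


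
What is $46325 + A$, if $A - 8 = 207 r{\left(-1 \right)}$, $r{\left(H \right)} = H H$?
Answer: $46540$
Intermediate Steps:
$r{\left(H \right)} = H^{2}$
$A = 215$ ($A = 8 + 207 \left(-1\right)^{2} = 8 + 207 \cdot 1 = 8 + 207 = 215$)
$46325 + A = 46325 + 215 = 46540$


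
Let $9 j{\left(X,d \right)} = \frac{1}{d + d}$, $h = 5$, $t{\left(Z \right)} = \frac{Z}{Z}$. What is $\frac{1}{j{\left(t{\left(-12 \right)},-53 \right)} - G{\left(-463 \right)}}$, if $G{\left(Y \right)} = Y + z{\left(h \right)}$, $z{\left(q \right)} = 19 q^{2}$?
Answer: $- \frac{954}{11449} \approx -0.083326$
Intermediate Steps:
$t{\left(Z \right)} = 1$
$j{\left(X,d \right)} = \frac{1}{18 d}$ ($j{\left(X,d \right)} = \frac{1}{9 \left(d + d\right)} = \frac{1}{9 \cdot 2 d} = \frac{\frac{1}{2} \frac{1}{d}}{9} = \frac{1}{18 d}$)
$G{\left(Y \right)} = 475 + Y$ ($G{\left(Y \right)} = Y + 19 \cdot 5^{2} = Y + 19 \cdot 25 = Y + 475 = 475 + Y$)
$\frac{1}{j{\left(t{\left(-12 \right)},-53 \right)} - G{\left(-463 \right)}} = \frac{1}{\frac{1}{18 \left(-53\right)} - \left(475 - 463\right)} = \frac{1}{\frac{1}{18} \left(- \frac{1}{53}\right) - 12} = \frac{1}{- \frac{1}{954} - 12} = \frac{1}{- \frac{11449}{954}} = - \frac{954}{11449}$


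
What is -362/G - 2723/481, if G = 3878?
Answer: -5366958/932659 ≈ -5.7545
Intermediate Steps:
-362/G - 2723/481 = -362/3878 - 2723/481 = -362*1/3878 - 2723*1/481 = -181/1939 - 2723/481 = -5366958/932659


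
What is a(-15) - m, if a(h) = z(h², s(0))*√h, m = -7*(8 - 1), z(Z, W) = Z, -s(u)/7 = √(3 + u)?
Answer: 49 + 225*I*√15 ≈ 49.0 + 871.42*I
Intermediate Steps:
s(u) = -7*√(3 + u)
m = -49 (m = -7*7 = -49)
a(h) = h^(5/2) (a(h) = h²*√h = h^(5/2))
a(-15) - m = (-15)^(5/2) - 1*(-49) = 225*I*√15 + 49 = 49 + 225*I*√15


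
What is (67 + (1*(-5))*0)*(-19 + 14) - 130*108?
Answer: -14375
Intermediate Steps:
(67 + (1*(-5))*0)*(-19 + 14) - 130*108 = (67 - 5*0)*(-5) - 14040 = (67 + 0)*(-5) - 14040 = 67*(-5) - 14040 = -335 - 14040 = -14375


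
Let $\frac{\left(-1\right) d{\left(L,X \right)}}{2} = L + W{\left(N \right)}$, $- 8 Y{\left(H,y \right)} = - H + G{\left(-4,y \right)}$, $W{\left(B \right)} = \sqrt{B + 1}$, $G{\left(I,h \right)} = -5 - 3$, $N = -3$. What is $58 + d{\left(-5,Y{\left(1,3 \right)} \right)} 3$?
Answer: $88 - 6 i \sqrt{2} \approx 88.0 - 8.4853 i$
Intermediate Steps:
$G{\left(I,h \right)} = -8$ ($G{\left(I,h \right)} = -5 - 3 = -8$)
$W{\left(B \right)} = \sqrt{1 + B}$
$Y{\left(H,y \right)} = 1 + \frac{H}{8}$ ($Y{\left(H,y \right)} = - \frac{- H - 8}{8} = - \frac{-8 - H}{8} = 1 + \frac{H}{8}$)
$d{\left(L,X \right)} = - 2 L - 2 i \sqrt{2}$ ($d{\left(L,X \right)} = - 2 \left(L + \sqrt{1 - 3}\right) = - 2 \left(L + \sqrt{-2}\right) = - 2 \left(L + i \sqrt{2}\right) = - 2 L - 2 i \sqrt{2}$)
$58 + d{\left(-5,Y{\left(1,3 \right)} \right)} 3 = 58 + \left(\left(-2\right) \left(-5\right) - 2 i \sqrt{2}\right) 3 = 58 + \left(10 - 2 i \sqrt{2}\right) 3 = 58 + \left(30 - 6 i \sqrt{2}\right) = 88 - 6 i \sqrt{2}$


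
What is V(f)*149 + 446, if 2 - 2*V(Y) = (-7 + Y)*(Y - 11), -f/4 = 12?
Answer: -482315/2 ≈ -2.4116e+5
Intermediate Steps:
f = -48 (f = -4*12 = -48)
V(Y) = 1 - (-11 + Y)*(-7 + Y)/2 (V(Y) = 1 - (-7 + Y)*(Y - 11)/2 = 1 - (-7 + Y)*(-11 + Y)/2 = 1 - (-11 + Y)*(-7 + Y)/2)
V(f)*149 + 446 = (-75/2 + 9*(-48) - ½*(-48)²)*149 + 446 = (-75/2 - 432 - ½*2304)*149 + 446 = (-75/2 - 432 - 1152)*149 + 446 = -3243/2*149 + 446 = -483207/2 + 446 = -482315/2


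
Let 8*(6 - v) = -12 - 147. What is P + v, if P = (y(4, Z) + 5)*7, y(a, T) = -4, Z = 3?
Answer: 263/8 ≈ 32.875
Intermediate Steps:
P = 7 (P = (-4 + 5)*7 = 1*7 = 7)
v = 207/8 (v = 6 - (-12 - 147)/8 = 6 - ⅛*(-159) = 6 + 159/8 = 207/8 ≈ 25.875)
P + v = 7 + 207/8 = 263/8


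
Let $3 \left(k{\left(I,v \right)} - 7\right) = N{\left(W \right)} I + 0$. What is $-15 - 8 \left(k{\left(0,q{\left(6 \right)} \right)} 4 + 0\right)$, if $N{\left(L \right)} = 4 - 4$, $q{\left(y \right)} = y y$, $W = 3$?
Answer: $-239$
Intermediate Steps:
$q{\left(y \right)} = y^{2}$
$N{\left(L \right)} = 0$
$k{\left(I,v \right)} = 7$ ($k{\left(I,v \right)} = 7 + \frac{0 I + 0}{3} = 7 + \frac{0 + 0}{3} = 7 + \frac{1}{3} \cdot 0 = 7 + 0 = 7$)
$-15 - 8 \left(k{\left(0,q{\left(6 \right)} \right)} 4 + 0\right) = -15 - 8 \left(7 \cdot 4 + 0\right) = -15 - 8 \left(28 + 0\right) = -15 - 224 = -239$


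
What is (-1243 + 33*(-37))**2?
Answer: 6071296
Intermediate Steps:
(-1243 + 33*(-37))**2 = (-1243 - 1221)**2 = (-2464)**2 = 6071296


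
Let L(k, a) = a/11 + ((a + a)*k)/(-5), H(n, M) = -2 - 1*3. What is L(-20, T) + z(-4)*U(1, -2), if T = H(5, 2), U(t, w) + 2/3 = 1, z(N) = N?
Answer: -1379/33 ≈ -41.788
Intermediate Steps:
H(n, M) = -5 (H(n, M) = -2 - 3 = -5)
U(t, w) = 1/3 (U(t, w) = -2/3 + 1 = 1/3)
T = -5
L(k, a) = a/11 - 2*a*k/5 (L(k, a) = a*(1/11) + ((2*a)*k)*(-1/5) = a/11 + (2*a*k)*(-1/5) = a/11 - 2*a*k/5)
L(-20, T) + z(-4)*U(1, -2) = (1/55)*(-5)*(5 - 22*(-20)) - 4*1/3 = (1/55)*(-5)*(5 + 440) - 4/3 = (1/55)*(-5)*445 - 4/3 = -445/11 - 4/3 = -1379/33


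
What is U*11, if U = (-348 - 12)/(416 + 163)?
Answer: -1320/193 ≈ -6.8394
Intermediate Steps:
U = -120/193 (U = -360/579 = -360*1/579 = -120/193 ≈ -0.62176)
U*11 = -120/193*11 = -1320/193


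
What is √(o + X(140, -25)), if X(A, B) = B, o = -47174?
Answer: I*√47199 ≈ 217.25*I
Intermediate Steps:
√(o + X(140, -25)) = √(-47174 - 25) = √(-47199) = I*√47199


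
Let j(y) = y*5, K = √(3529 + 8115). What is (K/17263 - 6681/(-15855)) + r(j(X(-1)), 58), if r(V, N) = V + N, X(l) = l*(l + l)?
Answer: 361607/5285 + 2*√2911/17263 ≈ 68.428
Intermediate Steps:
X(l) = 2*l² (X(l) = l*(2*l) = 2*l²)
K = 2*√2911 (K = √11644 = 2*√2911 ≈ 107.91)
j(y) = 5*y
r(V, N) = N + V
(K/17263 - 6681/(-15855)) + r(j(X(-1)), 58) = ((2*√2911)/17263 - 6681/(-15855)) + (58 + 5*(2*(-1)²)) = ((2*√2911)*(1/17263) - 6681*(-1/15855)) + (58 + 5*(2*1)) = (2*√2911/17263 + 2227/5285) + (58 + 5*2) = (2227/5285 + 2*√2911/17263) + (58 + 10) = (2227/5285 + 2*√2911/17263) + 68 = 361607/5285 + 2*√2911/17263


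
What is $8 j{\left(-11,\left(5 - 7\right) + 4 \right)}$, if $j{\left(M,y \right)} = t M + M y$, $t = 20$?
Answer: $-1936$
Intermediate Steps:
$j{\left(M,y \right)} = 20 M + M y$
$8 j{\left(-11,\left(5 - 7\right) + 4 \right)} = 8 \left(- 11 \left(20 + \left(\left(5 - 7\right) + 4\right)\right)\right) = 8 \left(- 11 \left(20 + \left(-2 + 4\right)\right)\right) = 8 \left(- 11 \left(20 + 2\right)\right) = 8 \left(\left(-11\right) 22\right) = 8 \left(-242\right) = -1936$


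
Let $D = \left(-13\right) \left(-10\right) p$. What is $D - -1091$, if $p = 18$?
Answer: $3431$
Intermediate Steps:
$D = 2340$ ($D = \left(-13\right) \left(-10\right) 18 = 130 \cdot 18 = 2340$)
$D - -1091 = 2340 - -1091 = 2340 + 1091 = 3431$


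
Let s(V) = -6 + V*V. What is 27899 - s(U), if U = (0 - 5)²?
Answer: 27280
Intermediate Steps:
U = 25 (U = (-5)² = 25)
s(V) = -6 + V²
27899 - s(U) = 27899 - (-6 + 25²) = 27899 - (-6 + 625) = 27899 - 1*619 = 27899 - 619 = 27280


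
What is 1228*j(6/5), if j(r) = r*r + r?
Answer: 81048/25 ≈ 3241.9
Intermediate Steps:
j(r) = r + r**2 (j(r) = r**2 + r = r + r**2)
1228*j(6/5) = 1228*((6/5)*(1 + 6/5)) = 1228*((6*(1/5))*(1 + 6*(1/5))) = 1228*(6*(1 + 6/5)/5) = 1228*((6/5)*(11/5)) = 1228*(66/25) = 81048/25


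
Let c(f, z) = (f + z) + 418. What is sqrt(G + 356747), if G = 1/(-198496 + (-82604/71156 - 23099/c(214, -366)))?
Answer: sqrt(315003354280250540988340443273)/939674462781 ≈ 597.28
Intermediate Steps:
c(f, z) = 418 + f + z
G = -4731874/939674462781 (G = 1/(-198496 + (-82604/71156 - 23099/(418 + 214 - 366))) = 1/(-198496 + (-82604*1/71156 - 23099/266)) = 1/(-198496 + (-20651/17789 - 23099*1/266)) = 1/(-198496 + (-20651/17789 - 23099/266)) = 1/(-198496 - 416401277/4731874) = 1/(-939674462781/4731874) = -4731874/939674462781 ≈ -5.0357e-6)
sqrt(G + 356747) = sqrt(-4731874/939674462781 + 356747) = sqrt(335226045569001533/939674462781) = sqrt(315003354280250540988340443273)/939674462781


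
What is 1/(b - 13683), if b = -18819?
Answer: -1/32502 ≈ -3.0767e-5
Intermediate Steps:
1/(b - 13683) = 1/(-18819 - 13683) = 1/(-32502) = -1/32502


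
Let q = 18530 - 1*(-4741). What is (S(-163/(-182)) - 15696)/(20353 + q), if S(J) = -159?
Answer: -2265/6232 ≈ -0.36345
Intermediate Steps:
q = 23271 (q = 18530 + 4741 = 23271)
(S(-163/(-182)) - 15696)/(20353 + q) = (-159 - 15696)/(20353 + 23271) = -15855/43624 = -15855*1/43624 = -2265/6232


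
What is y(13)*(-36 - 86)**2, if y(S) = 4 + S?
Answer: 253028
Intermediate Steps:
y(13)*(-36 - 86)**2 = (4 + 13)*(-36 - 86)**2 = 17*(-122)**2 = 17*14884 = 253028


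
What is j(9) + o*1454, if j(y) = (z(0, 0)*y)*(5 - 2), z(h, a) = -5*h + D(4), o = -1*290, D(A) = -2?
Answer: -421714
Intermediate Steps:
o = -290
z(h, a) = -2 - 5*h (z(h, a) = -5*h - 2 = -2 - 5*h)
j(y) = -6*y (j(y) = ((-2 - 5*0)*y)*(5 - 2) = ((-2 + 0)*y)*3 = -2*y*3 = -6*y)
j(9) + o*1454 = -6*9 - 290*1454 = -54 - 421660 = -421714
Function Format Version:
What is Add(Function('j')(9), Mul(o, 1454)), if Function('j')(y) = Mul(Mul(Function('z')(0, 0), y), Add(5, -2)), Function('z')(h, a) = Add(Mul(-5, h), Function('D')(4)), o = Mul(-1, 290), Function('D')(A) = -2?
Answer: -421714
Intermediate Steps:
o = -290
Function('z')(h, a) = Add(-2, Mul(-5, h)) (Function('z')(h, a) = Add(Mul(-5, h), -2) = Add(-2, Mul(-5, h)))
Function('j')(y) = Mul(-6, y) (Function('j')(y) = Mul(Mul(Add(-2, Mul(-5, 0)), y), Add(5, -2)) = Mul(Mul(Add(-2, 0), y), 3) = Mul(Mul(-2, y), 3) = Mul(-6, y))
Add(Function('j')(9), Mul(o, 1454)) = Add(Mul(-6, 9), Mul(-290, 1454)) = Add(-54, -421660) = -421714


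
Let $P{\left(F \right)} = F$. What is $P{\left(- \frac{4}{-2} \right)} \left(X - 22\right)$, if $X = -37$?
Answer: $-118$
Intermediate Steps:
$P{\left(- \frac{4}{-2} \right)} \left(X - 22\right) = - \frac{4}{-2} \left(-37 - 22\right) = \left(-4\right) \left(- \frac{1}{2}\right) \left(-59\right) = 2 \left(-59\right) = -118$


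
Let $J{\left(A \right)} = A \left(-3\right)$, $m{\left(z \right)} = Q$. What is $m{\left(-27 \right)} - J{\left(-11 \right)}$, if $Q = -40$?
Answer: $-73$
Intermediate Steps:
$m{\left(z \right)} = -40$
$J{\left(A \right)} = - 3 A$
$m{\left(-27 \right)} - J{\left(-11 \right)} = -40 - \left(-3\right) \left(-11\right) = -40 - 33 = -73$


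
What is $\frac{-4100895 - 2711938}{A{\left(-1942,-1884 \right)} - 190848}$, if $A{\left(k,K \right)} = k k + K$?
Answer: $- \frac{6812833}{3578632} \approx -1.9038$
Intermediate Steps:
$A{\left(k,K \right)} = K + k^{2}$ ($A{\left(k,K \right)} = k^{2} + K = K + k^{2}$)
$\frac{-4100895 - 2711938}{A{\left(-1942,-1884 \right)} - 190848} = \frac{-4100895 - 2711938}{\left(-1884 + \left(-1942\right)^{2}\right) - 190848} = - \frac{6812833}{\left(-1884 + 3771364\right) - 190848} = - \frac{6812833}{3769480 - 190848} = - \frac{6812833}{3578632}$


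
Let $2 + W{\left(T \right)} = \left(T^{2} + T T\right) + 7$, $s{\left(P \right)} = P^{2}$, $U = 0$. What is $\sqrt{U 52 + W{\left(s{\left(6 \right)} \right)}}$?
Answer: $7 \sqrt{53} \approx 50.961$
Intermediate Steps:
$W{\left(T \right)} = 5 + 2 T^{2}$ ($W{\left(T \right)} = -2 + \left(\left(T^{2} + T T\right) + 7\right) = -2 + \left(\left(T^{2} + T^{2}\right) + 7\right) = -2 + \left(2 T^{2} + 7\right) = -2 + \left(7 + 2 T^{2}\right) = 5 + 2 T^{2}$)
$\sqrt{U 52 + W{\left(s{\left(6 \right)} \right)}} = \sqrt{0 \cdot 52 + \left(5 + 2 \left(6^{2}\right)^{2}\right)} = \sqrt{0 + \left(5 + 2 \cdot 36^{2}\right)} = \sqrt{0 + \left(5 + 2 \cdot 1296\right)} = \sqrt{0 + \left(5 + 2592\right)} = \sqrt{0 + 2597} = \sqrt{2597} = 7 \sqrt{53}$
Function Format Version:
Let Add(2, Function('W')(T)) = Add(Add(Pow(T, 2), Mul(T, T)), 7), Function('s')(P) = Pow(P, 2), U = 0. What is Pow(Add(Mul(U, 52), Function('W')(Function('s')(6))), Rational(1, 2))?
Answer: Mul(7, Pow(53, Rational(1, 2))) ≈ 50.961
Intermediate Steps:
Function('W')(T) = Add(5, Mul(2, Pow(T, 2))) (Function('W')(T) = Add(-2, Add(Add(Pow(T, 2), Mul(T, T)), 7)) = Add(-2, Add(Add(Pow(T, 2), Pow(T, 2)), 7)) = Add(-2, Add(Mul(2, Pow(T, 2)), 7)) = Add(-2, Add(7, Mul(2, Pow(T, 2)))) = Add(5, Mul(2, Pow(T, 2))))
Pow(Add(Mul(U, 52), Function('W')(Function('s')(6))), Rational(1, 2)) = Pow(Add(Mul(0, 52), Add(5, Mul(2, Pow(Pow(6, 2), 2)))), Rational(1, 2)) = Pow(Add(0, Add(5, Mul(2, Pow(36, 2)))), Rational(1, 2)) = Pow(Add(0, Add(5, Mul(2, 1296))), Rational(1, 2)) = Pow(Add(0, Add(5, 2592)), Rational(1, 2)) = Pow(Add(0, 2597), Rational(1, 2)) = Pow(2597, Rational(1, 2)) = Mul(7, Pow(53, Rational(1, 2)))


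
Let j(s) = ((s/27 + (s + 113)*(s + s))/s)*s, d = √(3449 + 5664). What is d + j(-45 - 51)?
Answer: -29408/9 + √9113 ≈ -3172.1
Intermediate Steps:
d = √9113 ≈ 95.462
j(s) = s/27 + 2*s*(113 + s) (j(s) = ((s*(1/27) + (113 + s)*(2*s))/s)*s = ((s/27 + 2*s*(113 + s))/s)*s = s/27 + 2*s*(113 + s))
d + j(-45 - 51) = √9113 + (-45 - 51)*(6103 + 54*(-45 - 51))/27 = √9113 + (1/27)*(-96)*(6103 + 54*(-96)) = √9113 + (1/27)*(-96)*(6103 - 5184) = √9113 + (1/27)*(-96)*919 = √9113 - 29408/9 = -29408/9 + √9113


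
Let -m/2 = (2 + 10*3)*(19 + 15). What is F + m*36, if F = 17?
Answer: -78319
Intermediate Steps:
m = -2176 (m = -2*(2 + 10*3)*(19 + 15) = -2*(2 + 30)*34 = -64*34 = -2*1088 = -2176)
F + m*36 = 17 - 2176*36 = 17 - 78336 = -78319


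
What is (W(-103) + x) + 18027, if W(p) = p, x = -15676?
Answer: 2248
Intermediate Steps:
(W(-103) + x) + 18027 = (-103 - 15676) + 18027 = -15779 + 18027 = 2248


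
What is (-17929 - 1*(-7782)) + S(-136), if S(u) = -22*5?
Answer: -10257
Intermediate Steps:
S(u) = -110
(-17929 - 1*(-7782)) + S(-136) = (-17929 - 1*(-7782)) - 110 = (-17929 + 7782) - 110 = -10147 - 110 = -10257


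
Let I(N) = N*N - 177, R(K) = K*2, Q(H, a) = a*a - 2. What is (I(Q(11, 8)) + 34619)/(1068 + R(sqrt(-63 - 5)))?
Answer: 5111181/142612 - 19143*I*sqrt(17)/142612 ≈ 35.84 - 0.55345*I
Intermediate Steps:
Q(H, a) = -2 + a**2 (Q(H, a) = a**2 - 2 = -2 + a**2)
R(K) = 2*K
I(N) = -177 + N**2 (I(N) = N**2 - 177 = -177 + N**2)
(I(Q(11, 8)) + 34619)/(1068 + R(sqrt(-63 - 5))) = ((-177 + (-2 + 8**2)**2) + 34619)/(1068 + 2*sqrt(-63 - 5)) = ((-177 + (-2 + 64)**2) + 34619)/(1068 + 2*sqrt(-68)) = ((-177 + 62**2) + 34619)/(1068 + 2*(2*I*sqrt(17))) = ((-177 + 3844) + 34619)/(1068 + 4*I*sqrt(17)) = (3667 + 34619)/(1068 + 4*I*sqrt(17)) = 38286/(1068 + 4*I*sqrt(17))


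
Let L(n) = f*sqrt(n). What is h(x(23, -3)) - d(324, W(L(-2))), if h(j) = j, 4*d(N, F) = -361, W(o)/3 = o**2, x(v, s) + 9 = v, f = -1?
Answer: 417/4 ≈ 104.25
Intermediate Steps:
x(v, s) = -9 + v
L(n) = -sqrt(n)
W(o) = 3*o**2
d(N, F) = -361/4 (d(N, F) = (1/4)*(-361) = -361/4)
h(x(23, -3)) - d(324, W(L(-2))) = (-9 + 23) - 1*(-361/4) = 14 + 361/4 = 417/4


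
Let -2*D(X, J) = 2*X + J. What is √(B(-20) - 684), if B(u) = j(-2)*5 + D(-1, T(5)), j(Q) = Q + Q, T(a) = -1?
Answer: I*√2810/2 ≈ 26.505*I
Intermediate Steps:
D(X, J) = -X - J/2 (D(X, J) = -(2*X + J)/2 = -(J + 2*X)/2 = -X - J/2)
j(Q) = 2*Q
B(u) = -37/2 (B(u) = (2*(-2))*5 + (-1*(-1) - ½*(-1)) = -4*5 + (1 + ½) = -20 + 3/2 = -37/2)
√(B(-20) - 684) = √(-37/2 - 684) = √(-1405/2) = I*√2810/2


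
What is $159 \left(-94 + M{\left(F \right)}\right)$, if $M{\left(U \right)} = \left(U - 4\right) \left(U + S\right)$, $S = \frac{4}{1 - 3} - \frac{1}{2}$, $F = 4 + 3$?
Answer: $- \frac{25599}{2} \approx -12800.0$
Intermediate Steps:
$F = 7$
$S = - \frac{5}{2}$ ($S = \frac{4}{1 - 3} - \frac{1}{2} = \frac{4}{-2} - \frac{1}{2} = 4 \left(- \frac{1}{2}\right) - \frac{1}{2} = -2 - \frac{1}{2} = - \frac{5}{2} \approx -2.5$)
$M{\left(U \right)} = \left(-4 + U\right) \left(- \frac{5}{2} + U\right)$ ($M{\left(U \right)} = \left(U - 4\right) \left(U - \frac{5}{2}\right) = \left(U - 4\right) \left(- \frac{5}{2} + U\right) = \left(-4 + U\right) \left(- \frac{5}{2} + U\right)$)
$159 \left(-94 + M{\left(F \right)}\right) = 159 \left(-94 + \left(10 + 7^{2} - \frac{91}{2}\right)\right) = 159 \left(-94 + \left(10 + 49 - \frac{91}{2}\right)\right) = 159 \left(-94 + \frac{27}{2}\right) = 159 \left(- \frac{161}{2}\right) = - \frac{25599}{2}$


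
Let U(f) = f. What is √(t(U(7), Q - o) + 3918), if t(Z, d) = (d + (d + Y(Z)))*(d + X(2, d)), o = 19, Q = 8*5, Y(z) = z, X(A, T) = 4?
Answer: √5143 ≈ 71.715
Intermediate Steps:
Q = 40
t(Z, d) = (4 + d)*(Z + 2*d) (t(Z, d) = (d + (d + Z))*(d + 4) = (d + (Z + d))*(4 + d) = (Z + 2*d)*(4 + d) = (4 + d)*(Z + 2*d))
√(t(U(7), Q - o) + 3918) = √((2*(40 - 1*19)² + 4*7 + 8*(40 - 1*19) + 7*(40 - 1*19)) + 3918) = √((2*(40 - 19)² + 28 + 8*(40 - 19) + 7*(40 - 19)) + 3918) = √((2*21² + 28 + 8*21 + 7*21) + 3918) = √((2*441 + 28 + 168 + 147) + 3918) = √((882 + 28 + 168 + 147) + 3918) = √(1225 + 3918) = √5143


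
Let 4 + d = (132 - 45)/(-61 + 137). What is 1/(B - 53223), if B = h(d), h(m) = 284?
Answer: -1/52939 ≈ -1.8890e-5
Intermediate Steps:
d = -217/76 (d = -4 + (132 - 45)/(-61 + 137) = -4 + 87/76 = -217/76 ≈ -2.8553)
B = 284
1/(B - 53223) = 1/(284 - 53223) = 1/(-52939) = -1/52939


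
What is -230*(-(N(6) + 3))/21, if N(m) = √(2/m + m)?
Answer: 230/7 + 230*√57/63 ≈ 60.420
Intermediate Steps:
N(m) = √(m + 2/m)
-230*(-(N(6) + 3))/21 = -230*(-(√(6 + 2/6) + 3))/21 = -230*(-(√(6 + 2*(⅙)) + 3))/21 = -230*(-(√(6 + ⅓) + 3))/21 = -230*(-(√(19/3) + 3))/21 = -230*(-(√57/3 + 3))/21 = -230*(-(3 + √57/3))/21 = -230*(-3 - √57/3)/21 = -230*(-⅐ - √57/63) = 230/7 + 230*√57/63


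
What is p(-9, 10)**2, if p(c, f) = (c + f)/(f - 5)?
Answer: 1/25 ≈ 0.040000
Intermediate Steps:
p(c, f) = (c + f)/(-5 + f)
p(-9, 10)**2 = ((-9 + 10)/(-5 + 10))**2 = (1/5)**2 = 1/25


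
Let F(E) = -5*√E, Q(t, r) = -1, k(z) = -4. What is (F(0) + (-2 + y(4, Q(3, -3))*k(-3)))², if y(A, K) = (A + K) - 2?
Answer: 36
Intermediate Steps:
y(A, K) = -2 + A + K
(F(0) + (-2 + y(4, Q(3, -3))*k(-3)))² = (-5*√0 + (-2 + (-2 + 4 - 1)*(-4)))² = (-5*0 + (-2 + 1*(-4)))² = (0 + (-2 - 4))² = (0 - 6)² = (-6)² = 36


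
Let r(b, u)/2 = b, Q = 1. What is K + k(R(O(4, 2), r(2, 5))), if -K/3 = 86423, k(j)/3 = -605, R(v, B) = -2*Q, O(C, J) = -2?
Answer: -261084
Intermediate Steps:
r(b, u) = 2*b
R(v, B) = -2 (R(v, B) = -2*1 = -2)
k(j) = -1815 (k(j) = 3*(-605) = -1815)
K = -259269 (K = -3*86423 = -259269)
K + k(R(O(4, 2), r(2, 5))) = -259269 - 1815 = -261084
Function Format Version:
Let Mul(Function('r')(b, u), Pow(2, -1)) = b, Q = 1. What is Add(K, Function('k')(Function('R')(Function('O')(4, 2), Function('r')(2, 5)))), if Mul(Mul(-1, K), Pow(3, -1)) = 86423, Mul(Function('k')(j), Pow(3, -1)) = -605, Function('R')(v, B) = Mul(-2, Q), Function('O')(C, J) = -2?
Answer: -261084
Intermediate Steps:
Function('r')(b, u) = Mul(2, b)
Function('R')(v, B) = -2 (Function('R')(v, B) = Mul(-2, 1) = -2)
Function('k')(j) = -1815 (Function('k')(j) = Mul(3, -605) = -1815)
K = -259269 (K = Mul(-3, 86423) = -259269)
Add(K, Function('k')(Function('R')(Function('O')(4, 2), Function('r')(2, 5)))) = Add(-259269, -1815) = -261084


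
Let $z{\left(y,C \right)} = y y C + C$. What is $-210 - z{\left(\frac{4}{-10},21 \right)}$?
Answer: $- \frac{5859}{25} \approx -234.36$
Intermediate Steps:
$z{\left(y,C \right)} = C + C y^{2}$ ($z{\left(y,C \right)} = y^{2} C + C = C y^{2} + C = C + C y^{2}$)
$-210 - z{\left(\frac{4}{-10},21 \right)} = -210 - 21 \left(1 + \left(\frac{4}{-10}\right)^{2}\right) = -210 - 21 \left(1 + \left(4 \left(- \frac{1}{10}\right)\right)^{2}\right) = -210 - 21 \left(1 + \left(- \frac{2}{5}\right)^{2}\right) = -210 - 21 \left(1 + \frac{4}{25}\right) = -210 - 21 \cdot \frac{29}{25} = -210 - \frac{609}{25} = - \frac{5859}{25}$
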